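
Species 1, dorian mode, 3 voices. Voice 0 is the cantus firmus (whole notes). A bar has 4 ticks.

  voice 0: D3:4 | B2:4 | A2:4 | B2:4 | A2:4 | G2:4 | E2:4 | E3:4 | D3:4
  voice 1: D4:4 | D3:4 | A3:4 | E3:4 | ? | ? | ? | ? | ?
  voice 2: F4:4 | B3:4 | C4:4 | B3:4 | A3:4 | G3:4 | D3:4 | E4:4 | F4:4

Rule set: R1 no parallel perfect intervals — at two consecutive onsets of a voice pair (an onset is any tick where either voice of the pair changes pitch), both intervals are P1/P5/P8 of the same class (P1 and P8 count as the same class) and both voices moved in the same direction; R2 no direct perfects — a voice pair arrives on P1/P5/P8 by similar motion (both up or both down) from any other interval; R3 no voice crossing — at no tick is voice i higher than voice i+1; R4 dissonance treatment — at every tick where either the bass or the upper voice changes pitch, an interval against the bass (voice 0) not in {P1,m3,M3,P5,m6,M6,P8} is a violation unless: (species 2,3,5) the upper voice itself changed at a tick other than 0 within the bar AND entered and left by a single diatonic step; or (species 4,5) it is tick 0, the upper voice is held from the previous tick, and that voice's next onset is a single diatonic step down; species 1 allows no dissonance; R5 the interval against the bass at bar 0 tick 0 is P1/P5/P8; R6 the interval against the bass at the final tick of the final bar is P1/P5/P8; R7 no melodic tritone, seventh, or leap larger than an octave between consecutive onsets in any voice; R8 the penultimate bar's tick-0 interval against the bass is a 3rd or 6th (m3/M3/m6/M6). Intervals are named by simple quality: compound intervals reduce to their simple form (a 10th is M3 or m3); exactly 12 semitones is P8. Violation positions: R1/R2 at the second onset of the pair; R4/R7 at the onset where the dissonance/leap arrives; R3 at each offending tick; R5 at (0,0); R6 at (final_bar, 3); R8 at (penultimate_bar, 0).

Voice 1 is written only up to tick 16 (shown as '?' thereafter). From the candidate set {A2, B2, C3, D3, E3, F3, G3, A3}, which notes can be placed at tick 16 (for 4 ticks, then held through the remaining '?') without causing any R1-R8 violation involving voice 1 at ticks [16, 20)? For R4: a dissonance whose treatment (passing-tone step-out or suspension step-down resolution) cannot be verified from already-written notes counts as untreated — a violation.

A2: violates R2
B2: violates R4
C3: legal
D3: violates R1,R4
E3: legal
F3: legal
G3: violates R4
A3: legal

{A3, C3, E3, F3}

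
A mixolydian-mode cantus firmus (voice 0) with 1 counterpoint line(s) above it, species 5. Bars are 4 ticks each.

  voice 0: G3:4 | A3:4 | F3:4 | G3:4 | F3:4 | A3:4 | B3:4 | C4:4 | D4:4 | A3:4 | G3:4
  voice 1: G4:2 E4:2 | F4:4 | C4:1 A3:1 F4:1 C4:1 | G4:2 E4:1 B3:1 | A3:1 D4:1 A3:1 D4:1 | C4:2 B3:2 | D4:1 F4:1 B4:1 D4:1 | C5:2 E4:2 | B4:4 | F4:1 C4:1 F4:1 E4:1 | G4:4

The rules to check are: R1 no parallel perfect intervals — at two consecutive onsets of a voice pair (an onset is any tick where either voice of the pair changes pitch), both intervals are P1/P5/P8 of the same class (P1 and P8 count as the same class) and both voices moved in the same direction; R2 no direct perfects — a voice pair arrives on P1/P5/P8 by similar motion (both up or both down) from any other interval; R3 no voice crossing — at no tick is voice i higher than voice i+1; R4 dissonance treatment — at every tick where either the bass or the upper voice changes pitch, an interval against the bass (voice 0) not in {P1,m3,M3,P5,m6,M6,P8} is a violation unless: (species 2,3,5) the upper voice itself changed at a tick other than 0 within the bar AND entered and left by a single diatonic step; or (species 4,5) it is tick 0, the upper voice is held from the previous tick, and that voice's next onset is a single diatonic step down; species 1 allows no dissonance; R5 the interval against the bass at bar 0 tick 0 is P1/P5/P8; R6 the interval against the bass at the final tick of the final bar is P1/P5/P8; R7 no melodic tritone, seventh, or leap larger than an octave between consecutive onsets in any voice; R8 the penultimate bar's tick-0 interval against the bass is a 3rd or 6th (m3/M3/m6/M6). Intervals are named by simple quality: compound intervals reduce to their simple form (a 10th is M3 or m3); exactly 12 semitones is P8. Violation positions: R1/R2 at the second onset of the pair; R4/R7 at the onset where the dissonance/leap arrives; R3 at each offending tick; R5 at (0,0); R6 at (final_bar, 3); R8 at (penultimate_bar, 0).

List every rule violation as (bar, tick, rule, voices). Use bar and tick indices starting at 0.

bar 0: v0=G3 v1=G4 downbeat P8
bar 1: v0=A3 v1=F4 downbeat m6
bar 2: v0=F3 v1=C4 downbeat P5
bar 3: v0=G3 v1=G4 downbeat P8
bar 4: v0=F3 v1=A3 downbeat M3
bar 5: v0=A3 v1=C4 downbeat m3
bar 6: v0=B3 v1=D4 downbeat m3
bar 7: v0=C4 v1=C5 downbeat P8
bar 8: v0=D4 v1=B4 downbeat M6
bar 9: v0=A3 v1=F4 downbeat m6
bar 10: v0=G3 v1=G4 downbeat P8
  -> R2 @ bar 2 tick 0 v(0, 1): A3/F4 m6 -> F3/C4 P5 similar
  -> R2 @ bar 3 tick 0 v(0, 1): F3/C4 P5 -> G3/G4 P8 similar
  -> R4 @ bar 5 tick 2 v(0, 1): A3/B3 M2 untreated
  -> R4 @ bar 6 tick 1 v(0, 1): B3/F4 TT untreated
  -> R7 @ bar 6 tick 2 v(1,): F4->B4 leap 6st
  -> R2 @ bar 7 tick 0 v(0, 1): B3/D4 m3 -> C4/C5 P8 similar
  -> R7 @ bar 7 tick 0 v(1,): D4->C5 leap 10st
  -> R7 @ bar 9 tick 0 v(1,): B4->F4 leap 6st

(2, 0, R2, (0, 1))
(3, 0, R2, (0, 1))
(5, 2, R4, (0, 1))
(6, 1, R4, (0, 1))
(6, 2, R7, (1,))
(7, 0, R2, (0, 1))
(7, 0, R7, (1,))
(9, 0, R7, (1,))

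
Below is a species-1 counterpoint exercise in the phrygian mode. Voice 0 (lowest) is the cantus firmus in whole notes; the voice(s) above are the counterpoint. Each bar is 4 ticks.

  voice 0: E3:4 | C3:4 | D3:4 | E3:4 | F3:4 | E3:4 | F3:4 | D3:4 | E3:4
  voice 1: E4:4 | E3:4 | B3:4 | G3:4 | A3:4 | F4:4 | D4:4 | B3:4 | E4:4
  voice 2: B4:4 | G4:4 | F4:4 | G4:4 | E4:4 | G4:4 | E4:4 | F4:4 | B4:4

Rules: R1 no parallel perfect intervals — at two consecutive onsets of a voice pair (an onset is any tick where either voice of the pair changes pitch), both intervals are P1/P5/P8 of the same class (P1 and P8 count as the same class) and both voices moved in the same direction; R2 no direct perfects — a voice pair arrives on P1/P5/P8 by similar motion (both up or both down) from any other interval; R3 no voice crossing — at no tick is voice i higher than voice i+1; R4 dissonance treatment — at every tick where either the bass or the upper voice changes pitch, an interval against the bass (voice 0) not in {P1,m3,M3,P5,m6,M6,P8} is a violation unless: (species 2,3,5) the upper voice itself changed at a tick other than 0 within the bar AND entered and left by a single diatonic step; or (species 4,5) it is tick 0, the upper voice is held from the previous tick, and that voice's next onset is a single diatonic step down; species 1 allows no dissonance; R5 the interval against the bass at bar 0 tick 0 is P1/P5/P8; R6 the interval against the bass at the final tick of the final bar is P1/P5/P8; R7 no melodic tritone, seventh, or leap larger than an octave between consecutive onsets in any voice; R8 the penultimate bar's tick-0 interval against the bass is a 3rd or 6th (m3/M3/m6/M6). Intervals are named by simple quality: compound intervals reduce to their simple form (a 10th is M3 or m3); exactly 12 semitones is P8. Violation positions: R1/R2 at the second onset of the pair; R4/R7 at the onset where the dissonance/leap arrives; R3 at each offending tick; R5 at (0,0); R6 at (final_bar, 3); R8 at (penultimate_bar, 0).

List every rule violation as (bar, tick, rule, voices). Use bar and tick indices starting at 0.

(1, 0, R1, (0, 2))
(4, 0, R4, (0, 2))
(5, 0, R4, (0, 1))
(6, 0, R4, (0, 2))
(8, 0, R2, (0, 1))
(8, 0, R2, (0, 2))
(8, 0, R2, (1, 2))
(8, 0, R7, (2,))

bar 0: v0=E3 v1=E4 v2=B4 downbeat P5
bar 1: v0=C3 v1=E3 v2=G4 downbeat P5
bar 2: v0=D3 v1=B3 v2=F4 downbeat m3
bar 3: v0=E3 v1=G3 v2=G4 downbeat m3
bar 4: v0=F3 v1=A3 v2=E4 downbeat M7
bar 5: v0=E3 v1=F4 v2=G4 downbeat m3
bar 6: v0=F3 v1=D4 v2=E4 downbeat M7
bar 7: v0=D3 v1=B3 v2=F4 downbeat m3
bar 8: v0=E3 v1=E4 v2=B4 downbeat P5
  -> R1 @ bar 1 tick 0 v(0, 2): E3/B4 P5 -> C3/G4 P5 similar
  -> R4 @ bar 4 tick 0 v(0, 2): F3/E4 M7 untreated
  -> R4 @ bar 5 tick 0 v(0, 1): E3/F4 m2 untreated
  -> R4 @ bar 6 tick 0 v(0, 2): F3/E4 M7 untreated
  -> R2 @ bar 8 tick 0 v(0, 1): D3/B3 M6 -> E3/E4 P8 similar
  -> R2 @ bar 8 tick 0 v(0, 2): D3/F4 m3 -> E3/B4 P5 similar
  -> R2 @ bar 8 tick 0 v(1, 2): B3/F4 TT -> E4/B4 P5 similar
  -> R7 @ bar 8 tick 0 v(2,): F4->B4 leap 6st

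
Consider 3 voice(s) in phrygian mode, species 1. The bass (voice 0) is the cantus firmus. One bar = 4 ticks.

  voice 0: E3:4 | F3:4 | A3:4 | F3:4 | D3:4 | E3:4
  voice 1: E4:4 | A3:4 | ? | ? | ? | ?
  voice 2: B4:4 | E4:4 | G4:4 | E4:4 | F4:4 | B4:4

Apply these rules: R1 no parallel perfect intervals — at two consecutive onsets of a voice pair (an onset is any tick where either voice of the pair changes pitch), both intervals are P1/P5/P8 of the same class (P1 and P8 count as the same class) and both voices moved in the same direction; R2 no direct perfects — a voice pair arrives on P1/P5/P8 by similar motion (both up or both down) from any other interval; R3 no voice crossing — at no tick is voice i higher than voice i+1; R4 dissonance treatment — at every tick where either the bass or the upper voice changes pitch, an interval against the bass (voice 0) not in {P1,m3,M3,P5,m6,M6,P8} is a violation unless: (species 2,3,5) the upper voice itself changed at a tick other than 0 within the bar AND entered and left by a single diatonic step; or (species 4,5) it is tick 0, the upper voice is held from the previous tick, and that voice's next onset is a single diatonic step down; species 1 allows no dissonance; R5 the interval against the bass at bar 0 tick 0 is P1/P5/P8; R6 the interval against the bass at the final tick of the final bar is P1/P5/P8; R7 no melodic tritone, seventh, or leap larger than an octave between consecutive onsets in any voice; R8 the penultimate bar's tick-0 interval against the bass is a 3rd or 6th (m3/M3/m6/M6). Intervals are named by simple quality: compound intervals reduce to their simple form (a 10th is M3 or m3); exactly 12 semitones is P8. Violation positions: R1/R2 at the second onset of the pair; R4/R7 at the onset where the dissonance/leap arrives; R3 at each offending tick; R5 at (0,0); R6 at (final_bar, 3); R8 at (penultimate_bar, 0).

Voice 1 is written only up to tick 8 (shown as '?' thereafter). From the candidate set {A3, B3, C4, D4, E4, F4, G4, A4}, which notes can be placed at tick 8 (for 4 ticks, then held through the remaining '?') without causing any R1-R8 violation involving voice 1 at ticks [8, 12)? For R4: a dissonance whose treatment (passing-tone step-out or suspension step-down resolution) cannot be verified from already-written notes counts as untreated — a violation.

{A3, F4}

A3: legal
B3: violates R4
C4: violates R1
D4: violates R4
E4: violates R2
F4: legal
G4: violates R2,R4,R7
A4: violates R2,R3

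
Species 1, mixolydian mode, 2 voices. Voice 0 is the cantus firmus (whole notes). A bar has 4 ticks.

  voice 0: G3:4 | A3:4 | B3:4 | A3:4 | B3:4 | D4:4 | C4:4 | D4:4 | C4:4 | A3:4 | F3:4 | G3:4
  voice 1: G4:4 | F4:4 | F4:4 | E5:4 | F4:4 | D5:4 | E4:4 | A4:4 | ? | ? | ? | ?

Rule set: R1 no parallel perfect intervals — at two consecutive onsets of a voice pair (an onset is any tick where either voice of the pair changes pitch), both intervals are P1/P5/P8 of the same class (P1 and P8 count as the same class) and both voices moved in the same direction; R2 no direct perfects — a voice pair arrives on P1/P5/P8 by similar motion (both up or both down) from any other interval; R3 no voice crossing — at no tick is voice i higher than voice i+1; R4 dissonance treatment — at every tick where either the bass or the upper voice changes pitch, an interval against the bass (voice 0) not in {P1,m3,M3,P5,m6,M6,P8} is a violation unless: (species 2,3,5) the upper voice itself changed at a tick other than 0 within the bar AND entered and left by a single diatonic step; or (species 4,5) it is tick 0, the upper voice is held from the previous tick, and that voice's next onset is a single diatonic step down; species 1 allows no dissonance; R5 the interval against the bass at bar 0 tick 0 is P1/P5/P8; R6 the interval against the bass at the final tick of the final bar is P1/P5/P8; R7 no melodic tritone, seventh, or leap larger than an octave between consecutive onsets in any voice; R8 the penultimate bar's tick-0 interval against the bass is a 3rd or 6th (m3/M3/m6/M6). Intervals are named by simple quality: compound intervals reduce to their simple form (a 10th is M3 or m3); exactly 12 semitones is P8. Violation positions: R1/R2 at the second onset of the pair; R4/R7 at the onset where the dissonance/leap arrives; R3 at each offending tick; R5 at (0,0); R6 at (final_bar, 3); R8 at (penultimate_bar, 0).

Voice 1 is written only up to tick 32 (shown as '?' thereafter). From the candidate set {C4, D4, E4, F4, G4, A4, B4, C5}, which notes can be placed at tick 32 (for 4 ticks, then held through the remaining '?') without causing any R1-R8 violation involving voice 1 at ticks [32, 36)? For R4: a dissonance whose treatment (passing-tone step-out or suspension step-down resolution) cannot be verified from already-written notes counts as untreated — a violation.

{A4, C5, E4}

C4: violates R2
D4: violates R4
E4: legal
F4: violates R4
G4: violates R1
A4: legal
B4: violates R4
C5: legal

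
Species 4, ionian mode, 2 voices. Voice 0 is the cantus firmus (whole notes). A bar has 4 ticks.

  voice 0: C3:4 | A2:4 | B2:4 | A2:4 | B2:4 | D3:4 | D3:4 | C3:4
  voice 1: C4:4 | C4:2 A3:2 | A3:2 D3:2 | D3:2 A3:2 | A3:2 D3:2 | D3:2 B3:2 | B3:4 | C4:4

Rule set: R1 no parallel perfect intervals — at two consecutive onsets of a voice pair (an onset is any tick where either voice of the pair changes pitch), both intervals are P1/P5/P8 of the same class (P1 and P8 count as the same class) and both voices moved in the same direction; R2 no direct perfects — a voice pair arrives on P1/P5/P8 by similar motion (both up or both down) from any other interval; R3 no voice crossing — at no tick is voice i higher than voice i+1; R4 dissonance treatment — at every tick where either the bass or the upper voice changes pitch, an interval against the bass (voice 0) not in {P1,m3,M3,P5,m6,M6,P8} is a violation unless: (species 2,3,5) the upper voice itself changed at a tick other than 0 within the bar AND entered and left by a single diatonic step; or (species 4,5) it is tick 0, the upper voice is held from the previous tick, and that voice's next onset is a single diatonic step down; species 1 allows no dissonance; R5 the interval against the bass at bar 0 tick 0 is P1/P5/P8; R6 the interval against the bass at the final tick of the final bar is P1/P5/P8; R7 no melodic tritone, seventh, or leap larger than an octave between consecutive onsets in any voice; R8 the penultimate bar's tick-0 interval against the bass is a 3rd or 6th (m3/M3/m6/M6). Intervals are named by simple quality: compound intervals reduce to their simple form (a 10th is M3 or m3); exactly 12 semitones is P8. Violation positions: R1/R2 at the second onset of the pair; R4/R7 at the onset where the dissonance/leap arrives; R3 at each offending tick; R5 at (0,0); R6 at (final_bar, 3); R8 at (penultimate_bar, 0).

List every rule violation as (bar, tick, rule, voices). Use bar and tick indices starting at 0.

(2, 0, R4, (0, 1))
(3, 0, R4, (0, 1))
(4, 0, R4, (0, 1))

bar 0: v0=C3 v1=C4 downbeat P8
bar 1: v0=A2 v1=C4 downbeat m3
bar 2: v0=B2 v1=A3 downbeat m7
bar 3: v0=A2 v1=D3 downbeat P4
bar 4: v0=B2 v1=A3 downbeat m7
bar 5: v0=D3 v1=D3 downbeat P1
bar 6: v0=D3 v1=B3 downbeat M6
bar 7: v0=C3 v1=C4 downbeat P8
  -> R4 @ bar 2 tick 0 v(0, 1): B2/A3 m7 untreated
  -> R4 @ bar 3 tick 0 v(0, 1): A2/D3 P4 untreated
  -> R4 @ bar 4 tick 0 v(0, 1): B2/A3 m7 untreated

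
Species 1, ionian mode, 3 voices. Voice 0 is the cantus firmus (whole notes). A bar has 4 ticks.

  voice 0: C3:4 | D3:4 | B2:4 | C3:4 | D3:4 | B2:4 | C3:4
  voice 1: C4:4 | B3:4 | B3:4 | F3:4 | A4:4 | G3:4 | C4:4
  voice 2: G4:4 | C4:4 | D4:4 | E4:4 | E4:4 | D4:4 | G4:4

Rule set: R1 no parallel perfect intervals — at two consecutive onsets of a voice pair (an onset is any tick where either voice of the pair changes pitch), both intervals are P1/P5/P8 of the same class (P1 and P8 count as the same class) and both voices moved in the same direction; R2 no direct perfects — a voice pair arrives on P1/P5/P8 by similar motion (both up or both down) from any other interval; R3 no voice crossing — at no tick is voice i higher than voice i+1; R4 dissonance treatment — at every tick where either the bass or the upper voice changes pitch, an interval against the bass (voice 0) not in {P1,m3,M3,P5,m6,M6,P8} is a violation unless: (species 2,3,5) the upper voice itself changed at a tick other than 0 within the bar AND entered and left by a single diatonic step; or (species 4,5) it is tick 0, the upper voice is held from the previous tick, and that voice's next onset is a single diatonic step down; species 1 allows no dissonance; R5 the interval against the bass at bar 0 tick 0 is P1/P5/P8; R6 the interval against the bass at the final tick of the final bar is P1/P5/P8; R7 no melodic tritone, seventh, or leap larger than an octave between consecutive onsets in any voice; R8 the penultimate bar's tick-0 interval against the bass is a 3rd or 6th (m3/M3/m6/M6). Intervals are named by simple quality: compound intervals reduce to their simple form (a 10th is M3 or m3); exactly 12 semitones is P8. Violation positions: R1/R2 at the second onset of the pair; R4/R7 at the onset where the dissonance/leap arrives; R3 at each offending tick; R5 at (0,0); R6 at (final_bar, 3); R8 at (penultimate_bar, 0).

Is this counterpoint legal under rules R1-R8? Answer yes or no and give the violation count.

No (15 violations)

bar 0: v0=C3 v1=C4 v2=G4 (P5)
bar 1: v0=D3 v1=B3 v2=C4 (m7)
bar 2: v0=B2 v1=B3 v2=D4 (m3)
bar 3: v0=C3 v1=F3 v2=E4 (M3)
bar 4: v0=D3 v1=A4 v2=E4 (M2)
bar 5: v0=B2 v1=G3 v2=D4 (m3)
bar 6: v0=C3 v1=C4 v2=G4 (P5)
  R4 @ bar1.0: D3/C4 m7 untreated
  R4 @ bar3.0: C3/F3 P4 untreated
  R7 @ bar3.0: B3->F3 leap 6st
  R2 @ bar4.0: C3/F3 P4 -> D3/A4 P5 similar
  R3 @ bar4.0: A4 above E4
  R4 @ bar4.0: D3/E4 M2 untreated
  R7 @ bar4.0: F3->A4 leap 16st
  R3 @ bar4.1: A4 above E4
  R3 @ bar4.2: A4 above E4
  R3 @ bar4.3: A4 above E4
  R2 @ bar5.0: A4/E4 P4 -> G3/D4 P5 similar
  R7 @ bar5.0: A4->G3 leap 14st
  R1 @ bar6.0: G3/D4 P5 -> C4/G4 P5 similar
  R2 @ bar6.0: B2/G3 m6 -> C3/C4 P8 similar
  R2 @ bar6.0: B2/D4 m3 -> C3/G4 P5 similar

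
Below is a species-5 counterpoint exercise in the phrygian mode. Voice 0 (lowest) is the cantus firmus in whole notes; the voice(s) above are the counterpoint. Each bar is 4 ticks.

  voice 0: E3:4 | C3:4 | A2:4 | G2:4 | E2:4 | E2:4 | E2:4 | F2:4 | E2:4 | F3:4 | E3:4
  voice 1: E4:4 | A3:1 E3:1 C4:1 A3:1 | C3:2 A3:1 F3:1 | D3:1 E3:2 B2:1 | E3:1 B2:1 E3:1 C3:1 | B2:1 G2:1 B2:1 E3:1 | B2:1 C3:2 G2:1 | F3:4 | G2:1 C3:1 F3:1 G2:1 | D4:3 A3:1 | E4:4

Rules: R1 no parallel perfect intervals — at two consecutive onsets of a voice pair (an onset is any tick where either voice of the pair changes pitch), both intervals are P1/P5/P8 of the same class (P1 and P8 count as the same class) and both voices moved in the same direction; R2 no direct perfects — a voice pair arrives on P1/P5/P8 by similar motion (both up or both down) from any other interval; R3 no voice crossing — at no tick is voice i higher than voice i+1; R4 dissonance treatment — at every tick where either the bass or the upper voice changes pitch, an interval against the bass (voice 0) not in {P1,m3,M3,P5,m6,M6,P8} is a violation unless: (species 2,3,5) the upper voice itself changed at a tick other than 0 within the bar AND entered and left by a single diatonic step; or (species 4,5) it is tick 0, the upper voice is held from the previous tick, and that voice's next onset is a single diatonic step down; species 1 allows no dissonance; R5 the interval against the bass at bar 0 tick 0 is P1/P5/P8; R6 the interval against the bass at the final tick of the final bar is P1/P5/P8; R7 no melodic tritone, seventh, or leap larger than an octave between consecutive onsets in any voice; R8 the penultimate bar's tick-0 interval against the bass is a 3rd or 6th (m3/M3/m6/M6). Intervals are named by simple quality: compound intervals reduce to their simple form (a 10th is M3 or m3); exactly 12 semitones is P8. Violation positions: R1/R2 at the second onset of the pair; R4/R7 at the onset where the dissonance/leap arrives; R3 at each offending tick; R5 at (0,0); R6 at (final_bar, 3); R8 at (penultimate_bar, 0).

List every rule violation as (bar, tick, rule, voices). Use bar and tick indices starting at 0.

bar 0: v0=E3 v1=E4 downbeat P8
bar 1: v0=C3 v1=A3 downbeat M6
bar 2: v0=A2 v1=C3 downbeat m3
bar 3: v0=G2 v1=D3 downbeat P5
bar 4: v0=E2 v1=E3 downbeat P8
bar 5: v0=E2 v1=B2 downbeat P5
bar 6: v0=E2 v1=B2 downbeat P5
bar 7: v0=F2 v1=F3 downbeat P8
bar 8: v0=E2 v1=G2 downbeat m3
bar 9: v0=F3 v1=D4 downbeat M6
bar 10: v0=E3 v1=E4 downbeat P8
  -> R2 @ bar 3 tick 0 v(0, 1): A2/F3 m6 -> G2/D3 P5 similar
  -> R2 @ bar 7 tick 0 v(0, 1): E2/G2 m3 -> F2/F3 P8 similar
  -> R7 @ bar 7 tick 0 v(1,): G2->F3 leap 10st
  -> R7 @ bar 8 tick 0 v(1,): F3->G2 leap 10st
  -> R4 @ bar 8 tick 2 v(0, 1): E2/F3 m2 untreated
  -> R7 @ bar 8 tick 3 v(1,): F3->G2 leap 10st
  -> R7 @ bar 9 tick 0 v(0,): E2->F3 leap 13st
  -> R7 @ bar 9 tick 0 v(1,): G2->D4 leap 19st

(3, 0, R2, (0, 1))
(7, 0, R2, (0, 1))
(7, 0, R7, (1,))
(8, 0, R7, (1,))
(8, 2, R4, (0, 1))
(8, 3, R7, (1,))
(9, 0, R7, (0,))
(9, 0, R7, (1,))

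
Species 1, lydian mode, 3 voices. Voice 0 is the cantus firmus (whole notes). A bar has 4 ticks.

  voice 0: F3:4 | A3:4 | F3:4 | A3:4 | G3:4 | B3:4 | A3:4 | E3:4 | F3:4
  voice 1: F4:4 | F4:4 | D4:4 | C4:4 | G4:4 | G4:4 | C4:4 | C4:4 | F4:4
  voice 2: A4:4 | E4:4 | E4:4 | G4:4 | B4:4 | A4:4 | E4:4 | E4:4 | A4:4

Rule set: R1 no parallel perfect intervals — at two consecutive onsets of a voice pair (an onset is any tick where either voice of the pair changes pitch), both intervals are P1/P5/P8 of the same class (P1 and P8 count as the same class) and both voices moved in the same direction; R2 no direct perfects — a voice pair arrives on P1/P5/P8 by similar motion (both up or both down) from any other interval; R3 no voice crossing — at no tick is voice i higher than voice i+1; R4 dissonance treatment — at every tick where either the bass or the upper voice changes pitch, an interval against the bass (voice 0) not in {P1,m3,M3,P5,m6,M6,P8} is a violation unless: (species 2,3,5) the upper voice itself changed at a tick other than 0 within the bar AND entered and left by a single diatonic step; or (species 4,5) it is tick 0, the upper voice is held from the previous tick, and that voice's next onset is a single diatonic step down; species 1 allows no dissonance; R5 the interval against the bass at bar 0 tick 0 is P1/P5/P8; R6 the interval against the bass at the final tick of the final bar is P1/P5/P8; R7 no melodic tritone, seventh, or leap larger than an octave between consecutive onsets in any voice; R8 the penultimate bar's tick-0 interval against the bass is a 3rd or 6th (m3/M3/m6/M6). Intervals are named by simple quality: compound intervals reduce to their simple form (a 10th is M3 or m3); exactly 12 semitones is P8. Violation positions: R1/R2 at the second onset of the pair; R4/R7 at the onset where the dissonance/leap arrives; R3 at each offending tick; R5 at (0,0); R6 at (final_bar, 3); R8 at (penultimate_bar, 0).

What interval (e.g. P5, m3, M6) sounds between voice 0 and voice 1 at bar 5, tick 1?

voice 0=B3 voice 1=G4 -> m6

m6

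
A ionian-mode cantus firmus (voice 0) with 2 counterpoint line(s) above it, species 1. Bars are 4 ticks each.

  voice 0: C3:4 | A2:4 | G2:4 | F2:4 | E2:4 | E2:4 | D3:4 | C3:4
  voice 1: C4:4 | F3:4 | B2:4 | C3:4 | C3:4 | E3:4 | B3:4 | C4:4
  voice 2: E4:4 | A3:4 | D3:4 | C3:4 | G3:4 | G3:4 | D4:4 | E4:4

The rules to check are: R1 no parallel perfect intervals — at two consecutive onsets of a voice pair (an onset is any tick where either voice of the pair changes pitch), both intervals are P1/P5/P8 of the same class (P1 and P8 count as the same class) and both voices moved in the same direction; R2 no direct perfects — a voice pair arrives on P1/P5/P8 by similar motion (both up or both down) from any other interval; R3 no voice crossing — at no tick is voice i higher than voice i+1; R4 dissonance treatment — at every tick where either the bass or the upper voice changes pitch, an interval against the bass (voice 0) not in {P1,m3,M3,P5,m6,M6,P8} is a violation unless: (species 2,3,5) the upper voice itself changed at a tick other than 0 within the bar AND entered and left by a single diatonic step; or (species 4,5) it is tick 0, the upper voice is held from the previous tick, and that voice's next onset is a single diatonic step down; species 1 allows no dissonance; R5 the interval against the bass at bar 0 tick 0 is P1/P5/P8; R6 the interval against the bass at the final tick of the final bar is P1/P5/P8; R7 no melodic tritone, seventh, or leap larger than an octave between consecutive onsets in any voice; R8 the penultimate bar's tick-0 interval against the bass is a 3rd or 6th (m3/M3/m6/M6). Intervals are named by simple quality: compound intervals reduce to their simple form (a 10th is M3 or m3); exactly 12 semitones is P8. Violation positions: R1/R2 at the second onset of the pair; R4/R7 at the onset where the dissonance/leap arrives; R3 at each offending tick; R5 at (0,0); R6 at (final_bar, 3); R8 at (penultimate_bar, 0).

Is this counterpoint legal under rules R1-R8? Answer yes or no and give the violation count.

bar 0: v0=C3 v1=C4 v2=E4 (M3)
bar 1: v0=A2 v1=F3 v2=A3 (P8)
bar 2: v0=G2 v1=B2 v2=D3 (P5)
bar 3: v0=F2 v1=C3 v2=C3 (P5)
bar 4: v0=E2 v1=C3 v2=G3 (m3)
bar 5: v0=E2 v1=E3 v2=G3 (m3)
bar 6: v0=D3 v1=B3 v2=D4 (P8)
bar 7: v0=C3 v1=C4 v2=E4 (M3)
  R5 @ bar0.0: opens on M3
  R2 @ bar1.0: C3/E4 M3 -> A2/A3 P8 similar
  R2 @ bar2.0: A2/A3 P8 -> G2/D3 P5 similar
  R7 @ bar2.0: F3->B2 leap 6st
  R1 @ bar3.0: G2/D3 P5 -> F2/C3 P5 similar
  R2 @ bar6.0: E2/G3 m3 -> D3/D4 P8 similar
  R7 @ bar6.0: E2->D3 leap 10st
  R8 @ bar6.0: penult P8 not 3rd/6th
  R6 @ bar7.3: closes on M3

No (9 violations)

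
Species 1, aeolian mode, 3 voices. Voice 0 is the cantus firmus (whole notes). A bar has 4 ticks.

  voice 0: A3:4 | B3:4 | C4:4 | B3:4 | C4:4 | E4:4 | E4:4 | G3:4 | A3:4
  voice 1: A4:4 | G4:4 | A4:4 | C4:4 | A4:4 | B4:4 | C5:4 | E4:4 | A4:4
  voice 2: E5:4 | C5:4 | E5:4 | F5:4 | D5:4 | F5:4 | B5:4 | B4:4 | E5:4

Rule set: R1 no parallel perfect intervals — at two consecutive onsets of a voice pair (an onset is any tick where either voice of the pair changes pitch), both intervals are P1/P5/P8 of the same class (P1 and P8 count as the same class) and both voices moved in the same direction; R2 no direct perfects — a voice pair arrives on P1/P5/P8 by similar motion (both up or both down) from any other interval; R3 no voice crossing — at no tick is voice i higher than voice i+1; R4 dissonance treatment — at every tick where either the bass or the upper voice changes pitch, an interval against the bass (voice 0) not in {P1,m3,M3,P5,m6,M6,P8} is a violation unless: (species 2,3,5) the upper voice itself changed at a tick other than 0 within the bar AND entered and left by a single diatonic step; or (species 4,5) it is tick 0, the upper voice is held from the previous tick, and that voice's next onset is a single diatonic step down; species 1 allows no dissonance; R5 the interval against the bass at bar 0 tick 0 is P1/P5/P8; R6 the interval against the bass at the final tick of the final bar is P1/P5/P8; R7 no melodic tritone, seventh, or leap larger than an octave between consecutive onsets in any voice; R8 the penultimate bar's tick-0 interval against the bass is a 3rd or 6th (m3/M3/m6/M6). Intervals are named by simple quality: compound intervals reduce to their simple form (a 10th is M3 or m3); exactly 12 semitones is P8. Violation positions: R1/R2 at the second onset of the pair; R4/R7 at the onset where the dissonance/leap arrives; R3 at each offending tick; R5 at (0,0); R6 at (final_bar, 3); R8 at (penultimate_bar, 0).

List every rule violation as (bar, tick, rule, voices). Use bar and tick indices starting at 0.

bar 0: v0=A3 v1=A4 v2=E5 downbeat P5
bar 1: v0=B3 v1=G4 v2=C5 downbeat m2
bar 2: v0=C4 v1=A4 v2=E5 downbeat M3
bar 3: v0=B3 v1=C4 v2=F5 downbeat TT
bar 4: v0=C4 v1=A4 v2=D5 downbeat M2
bar 5: v0=E4 v1=B4 v2=F5 downbeat m2
bar 6: v0=E4 v1=C5 v2=B5 downbeat P5
bar 7: v0=G3 v1=E4 v2=B4 downbeat M3
bar 8: v0=A3 v1=A4 v2=E5 downbeat P5
  -> R4 @ bar 1 tick 0 v(0, 2): B3/C5 m2 untreated
  -> R2 @ bar 2 tick 0 v(1, 2): G4/C5 P4 -> A4/E5 P5 similar
  -> R4 @ bar 3 tick 0 v(0, 1): B3/C4 m2 untreated
  -> R4 @ bar 3 tick 0 v(0, 2): B3/F5 TT untreated
  -> R4 @ bar 4 tick 0 v(0, 2): C4/D5 M2 untreated
  -> R2 @ bar 5 tick 0 v(0, 1): C4/A4 M6 -> E4/B4 P5 similar
  -> R4 @ bar 5 tick 0 v(0, 2): E4/F5 m2 untreated
  -> R7 @ bar 6 tick 0 v(2,): F5->B5 leap 6st
  -> R2 @ bar 7 tick 0 v(1, 2): C5/B5 M7 -> E4/B4 P5 similar
  -> R1 @ bar 8 tick 0 v(1, 2): E4/B4 P5 -> A4/E5 P5 similar
  -> R2 @ bar 8 tick 0 v(0, 1): G3/E4 M6 -> A3/A4 P8 similar
  -> R2 @ bar 8 tick 0 v(0, 2): G3/B4 M3 -> A3/E5 P5 similar

(1, 0, R4, (0, 2))
(2, 0, R2, (1, 2))
(3, 0, R4, (0, 1))
(3, 0, R4, (0, 2))
(4, 0, R4, (0, 2))
(5, 0, R2, (0, 1))
(5, 0, R4, (0, 2))
(6, 0, R7, (2,))
(7, 0, R2, (1, 2))
(8, 0, R1, (1, 2))
(8, 0, R2, (0, 1))
(8, 0, R2, (0, 2))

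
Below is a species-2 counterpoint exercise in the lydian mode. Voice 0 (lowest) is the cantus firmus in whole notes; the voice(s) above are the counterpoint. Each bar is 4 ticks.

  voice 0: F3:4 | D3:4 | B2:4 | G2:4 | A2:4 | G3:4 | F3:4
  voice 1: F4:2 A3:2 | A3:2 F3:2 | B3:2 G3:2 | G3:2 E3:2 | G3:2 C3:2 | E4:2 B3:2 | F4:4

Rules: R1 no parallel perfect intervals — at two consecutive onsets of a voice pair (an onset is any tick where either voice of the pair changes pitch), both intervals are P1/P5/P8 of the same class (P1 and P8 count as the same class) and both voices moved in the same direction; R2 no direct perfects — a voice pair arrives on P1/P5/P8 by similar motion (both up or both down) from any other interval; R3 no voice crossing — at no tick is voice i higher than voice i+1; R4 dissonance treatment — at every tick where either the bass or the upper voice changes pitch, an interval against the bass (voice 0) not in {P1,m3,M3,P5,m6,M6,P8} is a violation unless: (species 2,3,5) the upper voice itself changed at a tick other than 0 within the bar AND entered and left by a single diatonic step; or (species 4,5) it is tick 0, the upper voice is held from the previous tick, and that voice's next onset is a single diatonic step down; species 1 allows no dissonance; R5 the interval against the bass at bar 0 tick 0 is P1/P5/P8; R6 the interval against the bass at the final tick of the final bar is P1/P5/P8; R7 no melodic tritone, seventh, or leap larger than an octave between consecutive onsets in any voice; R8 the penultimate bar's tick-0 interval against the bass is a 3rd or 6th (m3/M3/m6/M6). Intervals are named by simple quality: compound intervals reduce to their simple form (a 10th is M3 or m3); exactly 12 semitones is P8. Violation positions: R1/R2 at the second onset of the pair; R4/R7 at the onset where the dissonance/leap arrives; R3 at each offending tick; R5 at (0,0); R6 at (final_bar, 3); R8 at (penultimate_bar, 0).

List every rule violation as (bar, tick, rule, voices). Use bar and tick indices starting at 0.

bar 0: v0=F3 v1=F4 downbeat P8
bar 1: v0=D3 v1=A3 downbeat P5
bar 2: v0=B2 v1=B3 downbeat P8
bar 3: v0=G2 v1=G3 downbeat P8
bar 4: v0=A2 v1=G3 downbeat m7
bar 5: v0=G3 v1=E4 downbeat M6
bar 6: v0=F3 v1=F4 downbeat P8
  -> R7 @ bar 2 tick 0 v(1,): F3->B3 leap 6st
  -> R4 @ bar 4 tick 0 v(0, 1): A2/G3 m7 untreated
  -> R7 @ bar 5 tick 0 v(0,): A2->G3 leap 10st
  -> R7 @ bar 5 tick 0 v(1,): C3->E4 leap 16st
  -> R7 @ bar 6 tick 0 v(1,): B3->F4 leap 6st

(2, 0, R7, (1,))
(4, 0, R4, (0, 1))
(5, 0, R7, (0,))
(5, 0, R7, (1,))
(6, 0, R7, (1,))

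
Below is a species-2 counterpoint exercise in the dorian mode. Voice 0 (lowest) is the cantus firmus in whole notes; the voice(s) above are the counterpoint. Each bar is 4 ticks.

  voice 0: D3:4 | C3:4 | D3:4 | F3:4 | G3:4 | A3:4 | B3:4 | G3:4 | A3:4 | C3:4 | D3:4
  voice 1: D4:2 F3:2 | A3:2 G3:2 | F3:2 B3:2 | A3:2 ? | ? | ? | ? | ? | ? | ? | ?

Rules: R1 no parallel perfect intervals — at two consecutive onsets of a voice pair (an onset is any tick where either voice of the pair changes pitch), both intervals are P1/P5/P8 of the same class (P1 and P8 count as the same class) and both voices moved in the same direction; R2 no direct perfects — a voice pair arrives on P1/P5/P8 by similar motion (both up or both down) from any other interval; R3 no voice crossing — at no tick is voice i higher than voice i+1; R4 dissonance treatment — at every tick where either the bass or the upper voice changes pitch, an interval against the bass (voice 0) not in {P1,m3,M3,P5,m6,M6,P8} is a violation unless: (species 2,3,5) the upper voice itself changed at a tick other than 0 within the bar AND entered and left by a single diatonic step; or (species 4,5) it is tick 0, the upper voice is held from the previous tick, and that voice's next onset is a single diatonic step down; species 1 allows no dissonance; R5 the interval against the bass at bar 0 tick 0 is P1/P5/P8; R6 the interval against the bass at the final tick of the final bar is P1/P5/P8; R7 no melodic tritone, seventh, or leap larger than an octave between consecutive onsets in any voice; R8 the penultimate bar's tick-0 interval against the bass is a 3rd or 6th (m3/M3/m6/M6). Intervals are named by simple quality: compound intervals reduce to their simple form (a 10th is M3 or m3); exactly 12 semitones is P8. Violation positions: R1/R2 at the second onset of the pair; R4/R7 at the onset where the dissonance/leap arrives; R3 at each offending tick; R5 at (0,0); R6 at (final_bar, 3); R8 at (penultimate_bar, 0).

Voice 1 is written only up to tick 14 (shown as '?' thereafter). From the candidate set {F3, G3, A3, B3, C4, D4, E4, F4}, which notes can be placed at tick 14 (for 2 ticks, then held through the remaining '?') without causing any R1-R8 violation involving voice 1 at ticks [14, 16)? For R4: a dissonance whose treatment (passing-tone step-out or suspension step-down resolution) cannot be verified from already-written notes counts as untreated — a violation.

{A3, C4, D4, F3, F4}

F3: legal
G3: violates R4
A3: legal
B3: violates R4
C4: legal
D4: legal
E4: violates R4
F4: legal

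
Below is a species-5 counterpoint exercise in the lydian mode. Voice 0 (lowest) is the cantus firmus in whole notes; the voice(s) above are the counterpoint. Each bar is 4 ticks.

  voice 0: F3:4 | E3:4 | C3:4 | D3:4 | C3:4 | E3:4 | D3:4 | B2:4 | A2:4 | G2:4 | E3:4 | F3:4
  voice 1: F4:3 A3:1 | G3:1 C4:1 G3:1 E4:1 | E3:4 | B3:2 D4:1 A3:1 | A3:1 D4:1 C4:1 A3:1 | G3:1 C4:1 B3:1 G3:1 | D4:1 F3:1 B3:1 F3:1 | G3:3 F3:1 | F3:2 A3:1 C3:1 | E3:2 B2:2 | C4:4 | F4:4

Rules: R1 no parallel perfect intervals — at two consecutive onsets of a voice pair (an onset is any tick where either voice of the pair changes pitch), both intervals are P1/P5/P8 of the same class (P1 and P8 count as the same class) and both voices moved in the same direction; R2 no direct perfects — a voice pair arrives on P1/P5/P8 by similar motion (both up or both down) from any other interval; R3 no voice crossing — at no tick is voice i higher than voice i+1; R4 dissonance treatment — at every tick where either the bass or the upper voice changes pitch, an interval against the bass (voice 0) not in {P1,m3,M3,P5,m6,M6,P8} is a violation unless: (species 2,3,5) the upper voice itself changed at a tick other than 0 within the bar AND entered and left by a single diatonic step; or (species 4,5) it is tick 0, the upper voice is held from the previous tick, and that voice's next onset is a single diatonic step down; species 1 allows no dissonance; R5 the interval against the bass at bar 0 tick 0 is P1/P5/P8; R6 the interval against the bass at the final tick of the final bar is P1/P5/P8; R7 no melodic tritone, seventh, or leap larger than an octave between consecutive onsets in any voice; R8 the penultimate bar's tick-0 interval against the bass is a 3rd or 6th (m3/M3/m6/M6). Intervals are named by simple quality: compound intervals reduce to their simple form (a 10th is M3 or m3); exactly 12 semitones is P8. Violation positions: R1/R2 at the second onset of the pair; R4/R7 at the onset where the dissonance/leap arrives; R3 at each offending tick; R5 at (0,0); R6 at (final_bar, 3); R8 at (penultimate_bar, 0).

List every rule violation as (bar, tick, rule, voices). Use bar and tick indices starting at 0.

(4, 1, R4, (0, 1))
(6, 2, R7, (1,))
(6, 3, R7, (1,))
(7, 3, R4, (0, 1))
(10, 0, R7, (1,))
(11, 0, R2, (0, 1))

bar 0: v0=F3 v1=F4 downbeat P8
bar 1: v0=E3 v1=G3 downbeat m3
bar 2: v0=C3 v1=E3 downbeat M3
bar 3: v0=D3 v1=B3 downbeat M6
bar 4: v0=C3 v1=A3 downbeat M6
bar 5: v0=E3 v1=G3 downbeat m3
bar 6: v0=D3 v1=D4 downbeat P8
bar 7: v0=B2 v1=G3 downbeat m6
bar 8: v0=A2 v1=F3 downbeat m6
bar 9: v0=G2 v1=E3 downbeat M6
bar 10: v0=E3 v1=C4 downbeat m6
bar 11: v0=F3 v1=F4 downbeat P8
  -> R4 @ bar 4 tick 1 v(0, 1): C3/D4 M2 untreated
  -> R7 @ bar 6 tick 2 v(1,): F3->B3 leap 6st
  -> R7 @ bar 6 tick 3 v(1,): B3->F3 leap 6st
  -> R4 @ bar 7 tick 3 v(0, 1): B2/F3 TT untreated
  -> R7 @ bar 10 tick 0 v(1,): B2->C4 leap 13st
  -> R2 @ bar 11 tick 0 v(0, 1): E3/C4 m6 -> F3/F4 P8 similar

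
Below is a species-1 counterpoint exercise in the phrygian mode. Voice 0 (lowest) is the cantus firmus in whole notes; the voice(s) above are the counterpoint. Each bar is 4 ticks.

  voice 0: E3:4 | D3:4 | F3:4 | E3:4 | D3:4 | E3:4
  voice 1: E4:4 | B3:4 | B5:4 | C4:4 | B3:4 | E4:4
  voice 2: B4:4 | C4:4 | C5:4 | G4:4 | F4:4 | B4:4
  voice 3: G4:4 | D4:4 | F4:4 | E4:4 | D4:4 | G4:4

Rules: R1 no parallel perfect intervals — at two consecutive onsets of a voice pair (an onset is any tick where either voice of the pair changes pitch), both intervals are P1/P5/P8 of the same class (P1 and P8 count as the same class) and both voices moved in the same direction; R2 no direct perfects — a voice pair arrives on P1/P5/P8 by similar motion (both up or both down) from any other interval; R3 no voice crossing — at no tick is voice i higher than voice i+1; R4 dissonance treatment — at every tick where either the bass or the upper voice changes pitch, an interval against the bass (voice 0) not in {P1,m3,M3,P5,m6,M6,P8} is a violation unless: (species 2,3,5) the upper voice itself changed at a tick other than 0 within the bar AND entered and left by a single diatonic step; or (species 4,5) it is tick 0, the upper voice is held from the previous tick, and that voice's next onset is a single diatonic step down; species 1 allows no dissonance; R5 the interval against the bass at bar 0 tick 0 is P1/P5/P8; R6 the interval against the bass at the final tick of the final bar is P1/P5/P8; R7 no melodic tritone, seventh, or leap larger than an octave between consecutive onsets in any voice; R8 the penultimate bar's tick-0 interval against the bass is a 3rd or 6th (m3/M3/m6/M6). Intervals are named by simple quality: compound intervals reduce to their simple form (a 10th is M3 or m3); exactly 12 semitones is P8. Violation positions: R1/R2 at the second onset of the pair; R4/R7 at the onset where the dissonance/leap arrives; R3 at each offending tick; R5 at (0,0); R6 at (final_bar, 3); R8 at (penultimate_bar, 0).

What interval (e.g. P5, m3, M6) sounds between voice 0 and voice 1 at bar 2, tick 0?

TT

voice 0=F3 voice 1=B5 -> TT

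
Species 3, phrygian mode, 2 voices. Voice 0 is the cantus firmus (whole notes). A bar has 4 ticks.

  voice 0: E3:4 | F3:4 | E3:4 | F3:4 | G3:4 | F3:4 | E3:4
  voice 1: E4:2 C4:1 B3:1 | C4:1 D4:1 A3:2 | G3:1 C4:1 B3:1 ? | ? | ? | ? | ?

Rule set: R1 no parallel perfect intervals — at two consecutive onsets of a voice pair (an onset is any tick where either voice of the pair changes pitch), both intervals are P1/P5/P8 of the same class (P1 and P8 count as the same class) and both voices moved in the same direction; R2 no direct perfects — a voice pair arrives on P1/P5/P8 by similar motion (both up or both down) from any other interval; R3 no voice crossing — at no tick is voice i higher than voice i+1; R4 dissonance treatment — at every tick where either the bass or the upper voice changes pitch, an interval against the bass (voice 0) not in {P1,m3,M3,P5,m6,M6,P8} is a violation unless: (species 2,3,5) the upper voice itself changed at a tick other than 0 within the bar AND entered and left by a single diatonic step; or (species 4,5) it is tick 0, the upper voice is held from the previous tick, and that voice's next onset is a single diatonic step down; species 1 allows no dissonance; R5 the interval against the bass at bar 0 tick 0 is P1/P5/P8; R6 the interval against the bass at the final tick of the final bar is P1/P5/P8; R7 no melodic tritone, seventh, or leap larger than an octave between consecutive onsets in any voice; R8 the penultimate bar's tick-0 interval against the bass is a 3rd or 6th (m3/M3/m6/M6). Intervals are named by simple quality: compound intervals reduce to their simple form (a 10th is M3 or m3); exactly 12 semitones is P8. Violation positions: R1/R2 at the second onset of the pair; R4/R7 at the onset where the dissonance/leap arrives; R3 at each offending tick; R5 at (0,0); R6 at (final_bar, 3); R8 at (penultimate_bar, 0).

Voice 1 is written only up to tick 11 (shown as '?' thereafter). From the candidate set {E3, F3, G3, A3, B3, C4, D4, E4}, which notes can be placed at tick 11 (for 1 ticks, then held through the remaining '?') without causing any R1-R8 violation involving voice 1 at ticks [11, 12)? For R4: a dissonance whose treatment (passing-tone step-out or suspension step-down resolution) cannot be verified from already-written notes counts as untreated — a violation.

E3: legal
F3: violates R4,R7
G3: legal
A3: violates R4
B3: legal
C4: legal
D4: violates R4
E4: legal

{B3, C4, E3, E4, G3}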